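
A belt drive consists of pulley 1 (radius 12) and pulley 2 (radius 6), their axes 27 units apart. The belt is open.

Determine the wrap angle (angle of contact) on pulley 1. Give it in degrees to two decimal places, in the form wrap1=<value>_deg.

wrap1=205.68_deg

open belt: β = asin((r2−r1)/C) = asin(-6/27) = -12.8396°
wrap1 = π − 2β = 205.6792°
wrap2 = π + 2β = 154.3208°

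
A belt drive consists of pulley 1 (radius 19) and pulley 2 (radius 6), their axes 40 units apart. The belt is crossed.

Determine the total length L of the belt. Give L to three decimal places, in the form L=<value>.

crossed belt: β = asin((r1+r2)/C) = asin(25/40) = 38.6822°
wrap1 = wrap2 = π + 2β = 257.3644°
tangent length = C·cosβ = 31.2250
L = (r1+r2)·wrap + 2·C·cosβ = 25·4.4919 + 2·31.2250 = 174.7464

L=174.746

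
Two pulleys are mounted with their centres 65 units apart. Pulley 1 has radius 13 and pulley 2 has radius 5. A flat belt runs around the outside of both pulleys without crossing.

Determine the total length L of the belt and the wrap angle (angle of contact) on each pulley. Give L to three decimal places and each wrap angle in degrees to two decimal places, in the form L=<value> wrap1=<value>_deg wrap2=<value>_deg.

L=187.535 wrap1=194.14_deg wrap2=165.86_deg

open belt: β = asin((r2−r1)/C) = asin(-8/65) = -7.0697°
wrap1 = π − 2β = 194.1394°
wrap2 = π + 2β = 165.8606°
tangent length = C·cosβ = 64.5058
L = r1·wrap1 + r2·wrap2 + 2·C·cosβ = 13·3.3884 + 5·2.8948 + 2·64.5058 = 187.5345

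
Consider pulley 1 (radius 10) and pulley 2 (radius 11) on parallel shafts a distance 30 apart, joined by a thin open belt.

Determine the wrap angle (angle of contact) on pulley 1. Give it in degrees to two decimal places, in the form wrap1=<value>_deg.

wrap1=176.18_deg

open belt: β = asin((r2−r1)/C) = asin(1/30) = 1.9102°
wrap1 = π − 2β = 176.1796°
wrap2 = π + 2β = 183.8204°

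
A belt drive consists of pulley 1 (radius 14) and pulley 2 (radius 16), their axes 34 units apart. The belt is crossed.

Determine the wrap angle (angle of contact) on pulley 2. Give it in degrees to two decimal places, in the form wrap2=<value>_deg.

crossed belt: β = asin((r1+r2)/C) = asin(30/34) = 61.9275°
wrap1 = wrap2 = π + 2β = 303.8550°

wrap2=303.86_deg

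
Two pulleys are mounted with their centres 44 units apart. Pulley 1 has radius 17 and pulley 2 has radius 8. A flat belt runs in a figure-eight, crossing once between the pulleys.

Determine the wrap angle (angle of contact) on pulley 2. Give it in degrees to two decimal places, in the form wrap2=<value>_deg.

crossed belt: β = asin((r1+r2)/C) = asin(25/44) = 34.6235°
wrap1 = wrap2 = π + 2β = 249.2471°

wrap2=249.25_deg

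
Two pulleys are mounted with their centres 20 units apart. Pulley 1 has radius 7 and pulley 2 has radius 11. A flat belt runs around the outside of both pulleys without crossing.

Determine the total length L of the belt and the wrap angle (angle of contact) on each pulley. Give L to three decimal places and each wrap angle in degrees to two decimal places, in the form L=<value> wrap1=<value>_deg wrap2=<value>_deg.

L=97.351 wrap1=156.93_deg wrap2=203.07_deg

open belt: β = asin((r2−r1)/C) = asin(4/20) = 11.5370°
wrap1 = π − 2β = 156.9261°
wrap2 = π + 2β = 203.0739°
tangent length = C·cosβ = 19.5959
L = r1·wrap1 + r2·wrap2 + 2·C·cosβ = 7·2.7389 + 11·3.5443 + 2·19.5959 = 97.3514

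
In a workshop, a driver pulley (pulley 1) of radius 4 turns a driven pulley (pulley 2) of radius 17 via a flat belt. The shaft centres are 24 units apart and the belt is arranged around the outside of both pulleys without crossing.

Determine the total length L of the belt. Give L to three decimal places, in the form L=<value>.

open belt: β = asin((r2−r1)/C) = asin(13/24) = 32.7972°
wrap1 = π − 2β = 114.4057°
wrap2 = π + 2β = 245.5943°
tangent length = C·cosβ = 20.1742
L = r1·wrap1 + r2·wrap2 + 2·C·cosβ = 4·1.9968 + 17·4.2864 + 2·20.1742 = 121.2048

L=121.205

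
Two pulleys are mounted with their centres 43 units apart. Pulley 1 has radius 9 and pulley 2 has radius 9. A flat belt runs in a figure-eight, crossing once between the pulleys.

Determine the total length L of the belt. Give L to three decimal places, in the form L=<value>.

crossed belt: β = asin((r1+r2)/C) = asin(18/43) = 24.7465°
wrap1 = wrap2 = π + 2β = 229.4930°
tangent length = C·cosβ = 39.0512
L = (r1+r2)·wrap + 2·C·cosβ = 18·4.0054 + 2·39.0512 = 150.1999

L=150.200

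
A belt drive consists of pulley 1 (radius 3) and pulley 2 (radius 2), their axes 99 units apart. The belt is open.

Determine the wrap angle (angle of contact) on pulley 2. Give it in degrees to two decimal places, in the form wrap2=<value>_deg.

open belt: β = asin((r2−r1)/C) = asin(-1/99) = -0.5788°
wrap1 = π − 2β = 181.1575°
wrap2 = π + 2β = 178.8425°

wrap2=178.84_deg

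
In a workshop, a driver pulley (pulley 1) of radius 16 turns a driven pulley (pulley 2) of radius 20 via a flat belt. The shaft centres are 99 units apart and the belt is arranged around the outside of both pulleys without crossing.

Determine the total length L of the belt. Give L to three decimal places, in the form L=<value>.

open belt: β = asin((r2−r1)/C) = asin(4/99) = 2.3156°
wrap1 = π − 2β = 175.3688°
wrap2 = π + 2β = 184.6312°
tangent length = C·cosβ = 98.9192
L = r1·wrap1 + r2·wrap2 + 2·C·cosβ = 16·3.0608 + 20·3.2224 + 2·98.9192 = 311.2590

L=311.259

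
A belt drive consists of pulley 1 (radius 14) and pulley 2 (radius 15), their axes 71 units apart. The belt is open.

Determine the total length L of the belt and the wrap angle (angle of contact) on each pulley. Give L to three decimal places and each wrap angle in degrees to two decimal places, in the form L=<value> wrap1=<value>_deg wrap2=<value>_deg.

L=233.120 wrap1=178.39_deg wrap2=181.61_deg

open belt: β = asin((r2−r1)/C) = asin(1/71) = 0.8070°
wrap1 = π − 2β = 178.3860°
wrap2 = π + 2β = 181.6140°
tangent length = C·cosβ = 70.9930
L = r1·wrap1 + r2·wrap2 + 2·C·cosβ = 14·3.1134 + 15·3.1698 + 2·70.9930 = 233.1203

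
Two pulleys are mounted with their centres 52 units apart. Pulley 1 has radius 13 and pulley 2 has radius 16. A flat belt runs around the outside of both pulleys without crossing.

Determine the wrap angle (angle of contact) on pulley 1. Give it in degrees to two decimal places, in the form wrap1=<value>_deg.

wrap1=173.39_deg

open belt: β = asin((r2−r1)/C) = asin(3/52) = 3.3074°
wrap1 = π − 2β = 173.3853°
wrap2 = π + 2β = 186.6147°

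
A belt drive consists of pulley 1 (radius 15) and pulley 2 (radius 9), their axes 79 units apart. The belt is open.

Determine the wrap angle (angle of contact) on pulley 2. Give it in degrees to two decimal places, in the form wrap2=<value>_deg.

open belt: β = asin((r2−r1)/C) = asin(-6/79) = -4.3558°
wrap1 = π − 2β = 188.7115°
wrap2 = π + 2β = 171.2885°

wrap2=171.29_deg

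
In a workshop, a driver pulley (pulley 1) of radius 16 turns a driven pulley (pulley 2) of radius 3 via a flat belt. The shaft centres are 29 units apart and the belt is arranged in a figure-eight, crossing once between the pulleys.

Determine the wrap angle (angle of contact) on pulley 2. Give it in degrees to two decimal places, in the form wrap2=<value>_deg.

crossed belt: β = asin((r1+r2)/C) = asin(19/29) = 40.9327°
wrap1 = wrap2 = π + 2β = 261.8654°

wrap2=261.87_deg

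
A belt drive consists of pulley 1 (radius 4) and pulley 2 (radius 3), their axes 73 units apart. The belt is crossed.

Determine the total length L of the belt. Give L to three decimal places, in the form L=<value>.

crossed belt: β = asin((r1+r2)/C) = asin(7/73) = 5.5026°
wrap1 = wrap2 = π + 2β = 191.0051°
tangent length = C·cosβ = 72.6636
L = (r1+r2)·wrap + 2·C·cosβ = 7·3.3337 + 2·72.6636 = 168.6629

L=168.663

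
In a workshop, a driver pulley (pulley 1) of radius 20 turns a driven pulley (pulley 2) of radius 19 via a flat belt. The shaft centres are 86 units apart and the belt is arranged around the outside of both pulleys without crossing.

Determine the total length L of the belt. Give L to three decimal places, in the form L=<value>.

L=294.534

open belt: β = asin((r2−r1)/C) = asin(-1/86) = -0.6662°
wrap1 = π − 2β = 181.3325°
wrap2 = π + 2β = 178.6675°
tangent length = C·cosβ = 85.9942
L = r1·wrap1 + r2·wrap2 + 2·C·cosβ = 20·3.1648 + 19·3.1183 + 2·85.9942 = 294.5337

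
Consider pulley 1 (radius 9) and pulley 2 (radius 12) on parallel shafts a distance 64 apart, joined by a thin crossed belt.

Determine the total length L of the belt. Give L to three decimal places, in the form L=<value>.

L=200.928

crossed belt: β = asin((r1+r2)/C) = asin(21/64) = 19.1550°
wrap1 = wrap2 = π + 2β = 218.3100°
tangent length = C·cosβ = 60.4566
L = (r1+r2)·wrap + 2·C·cosβ = 21·3.8102 + 2·60.4566 = 200.9280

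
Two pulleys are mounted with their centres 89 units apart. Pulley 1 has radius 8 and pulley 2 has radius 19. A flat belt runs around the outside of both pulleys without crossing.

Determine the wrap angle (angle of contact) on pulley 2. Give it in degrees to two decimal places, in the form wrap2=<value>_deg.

open belt: β = asin((r2−r1)/C) = asin(11/89) = 7.0997°
wrap1 = π − 2β = 165.8007°
wrap2 = π + 2β = 194.1993°

wrap2=194.20_deg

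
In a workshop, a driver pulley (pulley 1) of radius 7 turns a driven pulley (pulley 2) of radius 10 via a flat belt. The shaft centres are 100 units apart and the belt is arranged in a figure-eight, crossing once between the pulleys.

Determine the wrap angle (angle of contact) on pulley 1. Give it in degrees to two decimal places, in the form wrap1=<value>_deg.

wrap1=199.58_deg

crossed belt: β = asin((r1+r2)/C) = asin(17/100) = 9.7878°
wrap1 = wrap2 = π + 2β = 199.5756°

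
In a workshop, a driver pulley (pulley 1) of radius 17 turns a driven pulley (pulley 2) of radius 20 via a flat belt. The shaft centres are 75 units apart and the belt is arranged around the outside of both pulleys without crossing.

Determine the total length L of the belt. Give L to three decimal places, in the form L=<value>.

L=266.359

open belt: β = asin((r2−r1)/C) = asin(3/75) = 2.2924°
wrap1 = π − 2β = 175.4151°
wrap2 = π + 2β = 184.5849°
tangent length = C·cosβ = 74.9400
L = r1·wrap1 + r2·wrap2 + 2·C·cosβ = 17·3.0616 + 20·3.2216 + 2·74.9400 = 266.3589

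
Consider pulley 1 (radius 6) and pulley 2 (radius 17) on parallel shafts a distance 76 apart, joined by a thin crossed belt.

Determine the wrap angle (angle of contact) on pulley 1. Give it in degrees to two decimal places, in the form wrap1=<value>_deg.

wrap1=215.23_deg

crossed belt: β = asin((r1+r2)/C) = asin(23/76) = 17.6157°
wrap1 = wrap2 = π + 2β = 215.2315°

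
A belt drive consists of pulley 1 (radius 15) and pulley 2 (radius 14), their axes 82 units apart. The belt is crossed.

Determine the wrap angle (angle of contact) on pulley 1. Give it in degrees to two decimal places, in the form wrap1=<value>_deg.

wrap1=221.42_deg

crossed belt: β = asin((r1+r2)/C) = asin(29/82) = 20.7113°
wrap1 = wrap2 = π + 2β = 221.4225°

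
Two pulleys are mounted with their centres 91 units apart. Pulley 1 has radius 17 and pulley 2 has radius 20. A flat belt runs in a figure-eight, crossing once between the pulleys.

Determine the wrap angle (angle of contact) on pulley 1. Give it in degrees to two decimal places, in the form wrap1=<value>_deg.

crossed belt: β = asin((r1+r2)/C) = asin(37/91) = 23.9910°
wrap1 = wrap2 = π + 2β = 227.9820°

wrap1=227.98_deg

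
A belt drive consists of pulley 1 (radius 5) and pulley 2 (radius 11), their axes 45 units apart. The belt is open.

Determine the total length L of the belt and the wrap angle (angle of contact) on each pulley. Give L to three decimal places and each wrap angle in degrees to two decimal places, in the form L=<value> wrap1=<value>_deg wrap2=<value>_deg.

L=141.067 wrap1=164.68_deg wrap2=195.32_deg

open belt: β = asin((r2−r1)/C) = asin(6/45) = 7.6623°
wrap1 = π − 2β = 164.6755°
wrap2 = π + 2β = 195.3245°
tangent length = C·cosβ = 44.5982
L = r1·wrap1 + r2·wrap2 + 2·C·cosβ = 5·2.8741 + 11·3.4091 + 2·44.5982 = 141.0667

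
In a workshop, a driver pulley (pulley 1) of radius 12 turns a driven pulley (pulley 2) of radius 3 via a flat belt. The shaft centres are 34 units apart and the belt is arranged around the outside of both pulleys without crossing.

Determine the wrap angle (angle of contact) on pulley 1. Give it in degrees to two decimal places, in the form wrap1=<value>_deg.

wrap1=210.70_deg

open belt: β = asin((r2−r1)/C) = asin(-9/34) = -15.3495°
wrap1 = π − 2β = 210.6990°
wrap2 = π + 2β = 149.3010°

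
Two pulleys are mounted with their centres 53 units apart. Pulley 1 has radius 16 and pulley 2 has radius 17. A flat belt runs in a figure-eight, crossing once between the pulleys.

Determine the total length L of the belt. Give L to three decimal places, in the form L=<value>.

L=230.978

crossed belt: β = asin((r1+r2)/C) = asin(33/53) = 38.5093°
wrap1 = wrap2 = π + 2β = 257.0186°
tangent length = C·cosβ = 41.4729
L = (r1+r2)·wrap + 2·C·cosβ = 33·4.4858 + 2·41.4729 = 230.9778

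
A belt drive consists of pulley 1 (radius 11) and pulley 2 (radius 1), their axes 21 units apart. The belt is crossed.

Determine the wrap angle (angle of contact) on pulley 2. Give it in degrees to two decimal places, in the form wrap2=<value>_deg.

crossed belt: β = asin((r1+r2)/C) = asin(12/21) = 34.8499°
wrap1 = wrap2 = π + 2β = 249.6998°

wrap2=249.70_deg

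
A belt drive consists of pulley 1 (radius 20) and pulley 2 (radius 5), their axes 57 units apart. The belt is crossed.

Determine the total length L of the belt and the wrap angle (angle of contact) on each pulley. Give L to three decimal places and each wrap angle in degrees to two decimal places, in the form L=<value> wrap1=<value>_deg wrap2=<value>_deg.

L=203.692 wrap1=232.03_deg wrap2=232.03_deg

crossed belt: β = asin((r1+r2)/C) = asin(25/57) = 26.0144°
wrap1 = wrap2 = π + 2β = 232.0287°
tangent length = C·cosβ = 51.2250
L = (r1+r2)·wrap + 2·C·cosβ = 25·4.0497 + 2·51.2250 = 203.6916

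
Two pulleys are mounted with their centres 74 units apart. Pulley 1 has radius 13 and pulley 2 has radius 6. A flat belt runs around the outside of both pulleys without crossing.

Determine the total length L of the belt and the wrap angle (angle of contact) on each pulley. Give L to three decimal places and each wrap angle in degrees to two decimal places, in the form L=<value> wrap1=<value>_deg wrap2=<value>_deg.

open belt: β = asin((r2−r1)/C) = asin(-7/74) = -5.4280°
wrap1 = π − 2β = 190.8560°
wrap2 = π + 2β = 169.1440°
tangent length = C·cosβ = 73.6682
L = r1·wrap1 + r2·wrap2 + 2·C·cosβ = 13·3.3311 + 6·2.9521 + 2·73.6682 = 208.3529

L=208.353 wrap1=190.86_deg wrap2=169.14_deg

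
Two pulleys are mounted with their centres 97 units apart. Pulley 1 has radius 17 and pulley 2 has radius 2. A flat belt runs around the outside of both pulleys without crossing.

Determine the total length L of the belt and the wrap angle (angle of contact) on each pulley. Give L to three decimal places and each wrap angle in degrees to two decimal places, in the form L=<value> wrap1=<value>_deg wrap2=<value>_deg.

open belt: β = asin((r2−r1)/C) = asin(-15/97) = -8.8959°
wrap1 = π − 2β = 197.7917°
wrap2 = π + 2β = 162.2083°
tangent length = C·cosβ = 95.8332
L = r1·wrap1 + r2·wrap2 + 2·C·cosβ = 17·3.4521 + 2·2.8311 + 2·95.8332 = 256.0145

L=256.015 wrap1=197.79_deg wrap2=162.21_deg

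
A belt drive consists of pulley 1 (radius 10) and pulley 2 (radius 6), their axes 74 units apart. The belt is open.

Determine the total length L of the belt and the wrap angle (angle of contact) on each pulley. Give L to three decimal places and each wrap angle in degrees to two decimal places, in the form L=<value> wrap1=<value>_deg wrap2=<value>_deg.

open belt: β = asin((r2−r1)/C) = asin(-4/74) = -3.0986°
wrap1 = π − 2β = 186.1972°
wrap2 = π + 2β = 173.8028°
tangent length = C·cosβ = 73.8918
L = r1·wrap1 + r2·wrap2 + 2·C·cosβ = 10·3.2498 + 6·3.0334 + 2·73.8918 = 198.4818

L=198.482 wrap1=186.20_deg wrap2=173.80_deg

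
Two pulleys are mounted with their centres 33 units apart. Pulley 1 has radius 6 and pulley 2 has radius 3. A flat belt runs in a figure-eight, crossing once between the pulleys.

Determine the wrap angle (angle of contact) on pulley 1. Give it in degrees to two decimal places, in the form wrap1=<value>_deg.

wrap1=211.65_deg

crossed belt: β = asin((r1+r2)/C) = asin(9/33) = 15.8266°
wrap1 = wrap2 = π + 2β = 211.6532°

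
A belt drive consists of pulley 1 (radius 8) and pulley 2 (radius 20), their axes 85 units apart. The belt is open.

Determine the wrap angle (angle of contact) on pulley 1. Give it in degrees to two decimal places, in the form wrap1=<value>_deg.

open belt: β = asin((r2−r1)/C) = asin(12/85) = 8.1159°
wrap1 = π − 2β = 163.7681°
wrap2 = π + 2β = 196.2319°

wrap1=163.77_deg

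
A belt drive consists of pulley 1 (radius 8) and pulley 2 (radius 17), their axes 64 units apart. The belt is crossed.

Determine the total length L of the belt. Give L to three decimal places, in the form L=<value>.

crossed belt: β = asin((r1+r2)/C) = asin(25/64) = 22.9934°
wrap1 = wrap2 = π + 2β = 225.9868°
tangent length = C·cosβ = 58.9152
L = (r1+r2)·wrap + 2·C·cosβ = 25·3.9442 + 2·58.9152 = 216.4357

L=216.436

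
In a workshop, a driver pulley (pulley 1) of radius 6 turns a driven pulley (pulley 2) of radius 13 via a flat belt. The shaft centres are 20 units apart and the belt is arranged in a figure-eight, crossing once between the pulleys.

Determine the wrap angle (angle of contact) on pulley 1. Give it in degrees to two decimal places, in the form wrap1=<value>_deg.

crossed belt: β = asin((r1+r2)/C) = asin(19/20) = 71.8051°
wrap1 = wrap2 = π + 2β = 323.6103°

wrap1=323.61_deg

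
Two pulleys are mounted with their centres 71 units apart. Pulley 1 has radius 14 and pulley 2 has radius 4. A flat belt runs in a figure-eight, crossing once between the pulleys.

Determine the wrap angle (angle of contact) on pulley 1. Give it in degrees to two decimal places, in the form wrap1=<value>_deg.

wrap1=209.37_deg

crossed belt: β = asin((r1+r2)/C) = asin(18/71) = 14.6860°
wrap1 = wrap2 = π + 2β = 209.3719°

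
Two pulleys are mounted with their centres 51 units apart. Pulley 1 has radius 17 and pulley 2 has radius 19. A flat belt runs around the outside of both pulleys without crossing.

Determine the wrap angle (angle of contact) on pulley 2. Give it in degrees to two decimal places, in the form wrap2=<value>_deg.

wrap2=184.49_deg

open belt: β = asin((r2−r1)/C) = asin(2/51) = 2.2475°
wrap1 = π − 2β = 175.5051°
wrap2 = π + 2β = 184.4949°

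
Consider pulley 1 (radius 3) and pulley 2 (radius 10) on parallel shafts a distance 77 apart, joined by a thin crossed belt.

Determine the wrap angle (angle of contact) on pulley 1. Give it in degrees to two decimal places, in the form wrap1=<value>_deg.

crossed belt: β = asin((r1+r2)/C) = asin(13/77) = 9.7199°
wrap1 = wrap2 = π + 2β = 199.4397°

wrap1=199.44_deg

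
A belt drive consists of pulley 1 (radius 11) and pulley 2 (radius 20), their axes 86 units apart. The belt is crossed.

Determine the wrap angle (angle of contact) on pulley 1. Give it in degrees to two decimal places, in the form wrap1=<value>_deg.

crossed belt: β = asin((r1+r2)/C) = asin(31/86) = 21.1288°
wrap1 = wrap2 = π + 2β = 222.2575°

wrap1=222.26_deg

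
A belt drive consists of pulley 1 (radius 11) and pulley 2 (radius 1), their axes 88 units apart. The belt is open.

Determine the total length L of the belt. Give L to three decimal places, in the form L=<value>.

L=214.837

open belt: β = asin((r2−r1)/C) = asin(-10/88) = -6.5250°
wrap1 = π − 2β = 193.0500°
wrap2 = π + 2β = 166.9500°
tangent length = C·cosβ = 87.4300
L = r1·wrap1 + r2·wrap2 + 2·C·cosβ = 11·3.3694 + 1·2.9138 + 2·87.4300 = 214.8367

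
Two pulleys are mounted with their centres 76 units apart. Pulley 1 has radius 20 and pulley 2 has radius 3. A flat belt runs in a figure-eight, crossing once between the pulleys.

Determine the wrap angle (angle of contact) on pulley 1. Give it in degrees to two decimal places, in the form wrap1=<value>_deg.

wrap1=215.23_deg

crossed belt: β = asin((r1+r2)/C) = asin(23/76) = 17.6157°
wrap1 = wrap2 = π + 2β = 215.2315°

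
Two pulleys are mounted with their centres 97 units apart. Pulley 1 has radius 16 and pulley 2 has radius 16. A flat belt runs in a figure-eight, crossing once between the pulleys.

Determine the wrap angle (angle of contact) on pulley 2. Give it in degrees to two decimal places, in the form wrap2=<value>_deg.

crossed belt: β = asin((r1+r2)/C) = asin(32/97) = 19.2625°
wrap1 = wrap2 = π + 2β = 218.5250°

wrap2=218.53_deg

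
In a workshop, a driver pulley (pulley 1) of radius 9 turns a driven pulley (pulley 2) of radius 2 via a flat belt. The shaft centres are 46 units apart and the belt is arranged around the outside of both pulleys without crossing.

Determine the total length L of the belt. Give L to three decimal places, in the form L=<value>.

L=127.625

open belt: β = asin((r2−r1)/C) = asin(-7/46) = -8.7529°
wrap1 = π − 2β = 197.5059°
wrap2 = π + 2β = 162.4941°
tangent length = C·cosβ = 45.4643
L = r1·wrap1 + r2·wrap2 + 2·C·cosβ = 9·3.4471 + 2·2.8361 + 2·45.4643 = 127.6248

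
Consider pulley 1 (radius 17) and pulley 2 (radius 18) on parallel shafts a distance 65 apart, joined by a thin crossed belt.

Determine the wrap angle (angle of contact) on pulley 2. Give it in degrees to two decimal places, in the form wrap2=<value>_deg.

wrap2=245.16_deg

crossed belt: β = asin((r1+r2)/C) = asin(35/65) = 32.5790°
wrap1 = wrap2 = π + 2β = 245.1579°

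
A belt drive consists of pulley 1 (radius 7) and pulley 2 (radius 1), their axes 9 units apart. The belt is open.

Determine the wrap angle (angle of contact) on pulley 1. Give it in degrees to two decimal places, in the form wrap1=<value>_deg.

wrap1=263.62_deg

open belt: β = asin((r2−r1)/C) = asin(-6/9) = -41.8103°
wrap1 = π − 2β = 263.6206°
wrap2 = π + 2β = 96.3794°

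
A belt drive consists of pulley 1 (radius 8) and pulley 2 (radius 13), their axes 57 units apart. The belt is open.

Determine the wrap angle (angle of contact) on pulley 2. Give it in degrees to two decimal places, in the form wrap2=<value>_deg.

open belt: β = asin((r2−r1)/C) = asin(5/57) = 5.0324°
wrap1 = π − 2β = 169.9352°
wrap2 = π + 2β = 190.0648°

wrap2=190.06_deg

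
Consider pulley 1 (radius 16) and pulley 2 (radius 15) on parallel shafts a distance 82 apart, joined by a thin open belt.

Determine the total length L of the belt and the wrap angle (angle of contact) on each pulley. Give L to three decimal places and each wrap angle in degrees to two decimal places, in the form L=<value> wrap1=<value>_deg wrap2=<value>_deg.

L=261.402 wrap1=181.40_deg wrap2=178.60_deg

open belt: β = asin((r2−r1)/C) = asin(-1/82) = -0.6987°
wrap1 = π − 2β = 181.3975°
wrap2 = π + 2β = 178.6025°
tangent length = C·cosβ = 81.9939
L = r1·wrap1 + r2·wrap2 + 2·C·cosβ = 16·3.1660 + 15·3.1172 + 2·81.9939 = 261.4016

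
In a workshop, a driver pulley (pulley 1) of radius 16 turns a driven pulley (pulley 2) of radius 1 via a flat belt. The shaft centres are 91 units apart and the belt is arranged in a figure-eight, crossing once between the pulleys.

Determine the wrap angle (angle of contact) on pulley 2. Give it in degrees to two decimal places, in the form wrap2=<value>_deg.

crossed belt: β = asin((r1+r2)/C) = asin(17/91) = 10.7669°
wrap1 = wrap2 = π + 2β = 201.5337°

wrap2=201.53_deg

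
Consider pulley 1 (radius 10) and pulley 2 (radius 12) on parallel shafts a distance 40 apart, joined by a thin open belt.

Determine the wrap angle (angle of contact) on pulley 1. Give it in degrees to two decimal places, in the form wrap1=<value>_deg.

wrap1=174.27_deg

open belt: β = asin((r2−r1)/C) = asin(2/40) = 2.8660°
wrap1 = π − 2β = 174.2680°
wrap2 = π + 2β = 185.7320°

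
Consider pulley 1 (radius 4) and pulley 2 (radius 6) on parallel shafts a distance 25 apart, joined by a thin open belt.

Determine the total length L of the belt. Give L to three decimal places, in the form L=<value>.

L=81.576

open belt: β = asin((r2−r1)/C) = asin(2/25) = 4.5886°
wrap1 = π − 2β = 170.8229°
wrap2 = π + 2β = 189.1771°
tangent length = C·cosβ = 24.9199
L = r1·wrap1 + r2·wrap2 + 2·C·cosβ = 4·2.9814 + 6·3.3018 + 2·24.9199 = 81.5760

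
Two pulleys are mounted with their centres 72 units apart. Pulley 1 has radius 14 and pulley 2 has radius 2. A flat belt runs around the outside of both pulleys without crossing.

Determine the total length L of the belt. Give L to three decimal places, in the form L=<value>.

L=196.270

open belt: β = asin((r2−r1)/C) = asin(-12/72) = -9.5941°
wrap1 = π − 2β = 199.1881°
wrap2 = π + 2β = 160.8119°
tangent length = C·cosβ = 70.9930
L = r1·wrap1 + r2·wrap2 + 2·C·cosβ = 14·3.4765 + 2·2.8067 + 2·70.9930 = 196.2702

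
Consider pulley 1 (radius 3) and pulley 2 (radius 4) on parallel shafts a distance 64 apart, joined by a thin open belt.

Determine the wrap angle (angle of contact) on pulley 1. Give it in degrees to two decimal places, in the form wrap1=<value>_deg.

open belt: β = asin((r2−r1)/C) = asin(1/64) = 0.8953°
wrap1 = π − 2β = 178.2094°
wrap2 = π + 2β = 181.7906°

wrap1=178.21_deg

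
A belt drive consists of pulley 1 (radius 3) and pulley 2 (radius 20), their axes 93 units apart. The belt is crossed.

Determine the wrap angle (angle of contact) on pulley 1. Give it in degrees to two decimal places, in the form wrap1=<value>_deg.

crossed belt: β = asin((r1+r2)/C) = asin(23/93) = 14.3185°
wrap1 = wrap2 = π + 2β = 208.6370°

wrap1=208.64_deg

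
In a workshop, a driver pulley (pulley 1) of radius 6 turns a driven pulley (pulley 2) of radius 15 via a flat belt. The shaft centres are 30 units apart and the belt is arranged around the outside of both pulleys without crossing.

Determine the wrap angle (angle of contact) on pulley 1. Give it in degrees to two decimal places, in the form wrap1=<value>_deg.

open belt: β = asin((r2−r1)/C) = asin(9/30) = 17.4576°
wrap1 = π − 2β = 145.0848°
wrap2 = π + 2β = 214.9152°

wrap1=145.08_deg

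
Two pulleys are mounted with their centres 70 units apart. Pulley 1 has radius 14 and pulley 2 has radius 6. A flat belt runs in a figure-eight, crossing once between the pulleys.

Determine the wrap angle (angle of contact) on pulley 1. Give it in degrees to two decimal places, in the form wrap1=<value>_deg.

wrap1=213.20_deg

crossed belt: β = asin((r1+r2)/C) = asin(20/70) = 16.6015°
wrap1 = wrap2 = π + 2β = 213.2031°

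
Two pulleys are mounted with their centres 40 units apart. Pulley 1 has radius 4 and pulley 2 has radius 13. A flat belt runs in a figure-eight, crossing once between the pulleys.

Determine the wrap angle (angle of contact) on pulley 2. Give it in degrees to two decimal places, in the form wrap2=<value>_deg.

crossed belt: β = asin((r1+r2)/C) = asin(17/40) = 25.1507°
wrap1 = wrap2 = π + 2β = 230.3013°

wrap2=230.30_deg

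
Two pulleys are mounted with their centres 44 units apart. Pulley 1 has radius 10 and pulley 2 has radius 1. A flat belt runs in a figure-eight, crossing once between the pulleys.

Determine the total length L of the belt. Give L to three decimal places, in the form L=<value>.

crossed belt: β = asin((r1+r2)/C) = asin(11/44) = 14.4775°
wrap1 = wrap2 = π + 2β = 208.9550°
tangent length = C·cosβ = 42.6028
L = (r1+r2)·wrap + 2·C·cosβ = 11·3.6470 + 2·42.6028 = 125.3221

L=125.322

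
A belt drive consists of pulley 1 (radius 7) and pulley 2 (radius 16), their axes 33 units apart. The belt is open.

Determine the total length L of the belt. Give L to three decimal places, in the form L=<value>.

open belt: β = asin((r2−r1)/C) = asin(9/33) = 15.8266°
wrap1 = π − 2β = 148.3468°
wrap2 = π + 2β = 211.6532°
tangent length = C·cosβ = 31.7490
L = r1·wrap1 + r2·wrap2 + 2·C·cosβ = 7·2.5891 + 16·3.6940 + 2·31.7490 = 140.7267

L=140.727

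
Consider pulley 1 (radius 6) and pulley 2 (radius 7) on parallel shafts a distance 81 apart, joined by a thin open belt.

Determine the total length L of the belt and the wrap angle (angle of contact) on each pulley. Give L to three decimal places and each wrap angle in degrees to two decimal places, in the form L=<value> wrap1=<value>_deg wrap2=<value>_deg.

open belt: β = asin((r2−r1)/C) = asin(1/81) = 0.7074°
wrap1 = π − 2β = 178.5853°
wrap2 = π + 2β = 181.4147°
tangent length = C·cosβ = 80.9938
L = r1·wrap1 + r2·wrap2 + 2·C·cosβ = 6·3.1169 + 7·3.1663 + 2·80.9938 = 202.8531

L=202.853 wrap1=178.59_deg wrap2=181.41_deg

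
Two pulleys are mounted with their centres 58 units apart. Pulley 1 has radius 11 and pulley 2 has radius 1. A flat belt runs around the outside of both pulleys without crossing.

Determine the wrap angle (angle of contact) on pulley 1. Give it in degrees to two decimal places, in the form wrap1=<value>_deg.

wrap1=199.86_deg

open belt: β = asin((r2−r1)/C) = asin(-10/58) = -9.9282°
wrap1 = π − 2β = 199.8564°
wrap2 = π + 2β = 160.1436°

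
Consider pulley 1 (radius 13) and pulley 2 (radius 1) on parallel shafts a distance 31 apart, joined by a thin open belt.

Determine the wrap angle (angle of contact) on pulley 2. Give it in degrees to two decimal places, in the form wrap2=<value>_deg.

wrap2=134.45_deg

open belt: β = asin((r2−r1)/C) = asin(-12/31) = -22.7740°
wrap1 = π − 2β = 225.5479°
wrap2 = π + 2β = 134.4521°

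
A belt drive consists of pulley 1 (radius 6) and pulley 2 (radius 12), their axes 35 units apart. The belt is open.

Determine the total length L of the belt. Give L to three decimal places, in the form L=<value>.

open belt: β = asin((r2−r1)/C) = asin(6/35) = 9.8709°
wrap1 = π − 2β = 160.2582°
wrap2 = π + 2β = 199.7418°
tangent length = C·cosβ = 34.4819
L = r1·wrap1 + r2·wrap2 + 2·C·cosβ = 6·2.7970 + 12·3.4862 + 2·34.4819 = 127.5798

L=127.580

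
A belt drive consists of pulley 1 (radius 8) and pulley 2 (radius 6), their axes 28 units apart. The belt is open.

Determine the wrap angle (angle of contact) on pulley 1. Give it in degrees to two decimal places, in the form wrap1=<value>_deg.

open belt: β = asin((r2−r1)/C) = asin(-2/28) = -4.0960°
wrap1 = π − 2β = 188.1921°
wrap2 = π + 2β = 171.8079°

wrap1=188.19_deg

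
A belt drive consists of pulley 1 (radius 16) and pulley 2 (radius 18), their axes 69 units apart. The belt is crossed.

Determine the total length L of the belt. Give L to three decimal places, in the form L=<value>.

L=261.935

crossed belt: β = asin((r1+r2)/C) = asin(34/69) = 29.5217°
wrap1 = wrap2 = π + 2β = 239.0435°
tangent length = C·cosβ = 60.0417
L = (r1+r2)·wrap + 2·C·cosβ = 34·4.1721 + 2·60.0417 = 261.9345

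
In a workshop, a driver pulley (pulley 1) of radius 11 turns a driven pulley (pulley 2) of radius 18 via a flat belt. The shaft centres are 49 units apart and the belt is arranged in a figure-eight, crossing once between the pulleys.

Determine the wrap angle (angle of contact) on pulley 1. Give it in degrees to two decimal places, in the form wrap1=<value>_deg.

wrap1=252.57_deg

crossed belt: β = asin((r1+r2)/C) = asin(29/49) = 36.2875°
wrap1 = wrap2 = π + 2β = 252.5749°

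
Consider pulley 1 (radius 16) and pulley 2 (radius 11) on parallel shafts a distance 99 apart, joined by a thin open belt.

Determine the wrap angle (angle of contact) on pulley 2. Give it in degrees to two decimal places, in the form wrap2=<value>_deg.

wrap2=174.21_deg

open belt: β = asin((r2−r1)/C) = asin(-5/99) = -2.8950°
wrap1 = π − 2β = 185.7899°
wrap2 = π + 2β = 174.2101°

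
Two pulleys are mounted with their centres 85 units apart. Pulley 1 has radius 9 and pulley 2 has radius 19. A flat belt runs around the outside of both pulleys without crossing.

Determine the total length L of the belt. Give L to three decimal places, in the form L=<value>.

open belt: β = asin((r2−r1)/C) = asin(10/85) = 6.7563°
wrap1 = π − 2β = 166.4873°
wrap2 = π + 2β = 193.5127°
tangent length = C·cosβ = 84.4097
L = r1·wrap1 + r2·wrap2 + 2·C·cosβ = 9·2.9058 + 19·3.3774 + 2·84.4097 = 259.1424

L=259.142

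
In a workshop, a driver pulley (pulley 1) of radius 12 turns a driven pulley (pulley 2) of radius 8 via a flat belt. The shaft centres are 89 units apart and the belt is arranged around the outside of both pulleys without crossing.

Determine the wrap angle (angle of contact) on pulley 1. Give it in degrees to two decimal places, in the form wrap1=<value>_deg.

wrap1=185.15_deg

open belt: β = asin((r2−r1)/C) = asin(-4/89) = -2.5760°
wrap1 = π − 2β = 185.1519°
wrap2 = π + 2β = 174.8481°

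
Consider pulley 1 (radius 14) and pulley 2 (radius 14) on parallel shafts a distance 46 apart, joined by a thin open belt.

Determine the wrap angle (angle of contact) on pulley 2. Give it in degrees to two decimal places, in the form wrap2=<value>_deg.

wrap2=180.00_deg

open belt: β = asin((r2−r1)/C) = asin(0/46) = 0.0000°
wrap1 = π − 2β = 180.0000°
wrap2 = π + 2β = 180.0000°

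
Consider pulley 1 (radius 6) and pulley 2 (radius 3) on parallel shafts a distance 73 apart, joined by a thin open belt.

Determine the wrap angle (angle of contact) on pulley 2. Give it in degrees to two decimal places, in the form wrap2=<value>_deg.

wrap2=175.29_deg

open belt: β = asin((r2−r1)/C) = asin(-3/73) = -2.3553°
wrap1 = π − 2β = 184.7106°
wrap2 = π + 2β = 175.2894°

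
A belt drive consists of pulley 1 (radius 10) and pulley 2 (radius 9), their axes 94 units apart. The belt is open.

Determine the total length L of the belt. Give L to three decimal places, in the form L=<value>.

open belt: β = asin((r2−r1)/C) = asin(-1/94) = -0.6095°
wrap1 = π − 2β = 181.2191°
wrap2 = π + 2β = 178.7809°
tangent length = C·cosβ = 93.9947
L = r1·wrap1 + r2·wrap2 + 2·C·cosβ = 10·3.1629 + 9·3.1203 + 2·93.9947 = 247.7009

L=247.701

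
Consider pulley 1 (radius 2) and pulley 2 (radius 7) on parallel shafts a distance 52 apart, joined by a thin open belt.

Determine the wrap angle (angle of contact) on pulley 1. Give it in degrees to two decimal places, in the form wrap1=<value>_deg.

wrap1=168.96_deg

open belt: β = asin((r2−r1)/C) = asin(5/52) = 5.5177°
wrap1 = π − 2β = 168.9645°
wrap2 = π + 2β = 191.0355°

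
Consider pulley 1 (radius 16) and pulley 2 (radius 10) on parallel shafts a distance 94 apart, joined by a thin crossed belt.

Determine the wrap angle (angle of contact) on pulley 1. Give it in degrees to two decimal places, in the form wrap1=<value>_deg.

crossed belt: β = asin((r1+r2)/C) = asin(26/94) = 16.0571°
wrap1 = wrap2 = π + 2β = 212.1143°

wrap1=212.11_deg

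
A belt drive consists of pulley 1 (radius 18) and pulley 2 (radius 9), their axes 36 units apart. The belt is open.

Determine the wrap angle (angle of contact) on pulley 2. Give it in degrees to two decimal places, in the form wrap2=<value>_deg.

wrap2=151.04_deg

open belt: β = asin((r2−r1)/C) = asin(-9/36) = -14.4775°
wrap1 = π − 2β = 208.9550°
wrap2 = π + 2β = 151.0450°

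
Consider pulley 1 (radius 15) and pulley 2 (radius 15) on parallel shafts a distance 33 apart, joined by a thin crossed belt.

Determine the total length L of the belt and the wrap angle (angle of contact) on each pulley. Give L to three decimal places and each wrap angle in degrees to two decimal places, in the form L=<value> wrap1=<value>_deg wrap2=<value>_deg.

L=190.209 wrap1=310.76_deg wrap2=310.76_deg

crossed belt: β = asin((r1+r2)/C) = asin(30/33) = 65.3800°
wrap1 = wrap2 = π + 2β = 310.7600°
tangent length = C·cosβ = 13.7477
L = (r1+r2)·wrap + 2·C·cosβ = 30·5.4238 + 2·13.7477 = 190.2090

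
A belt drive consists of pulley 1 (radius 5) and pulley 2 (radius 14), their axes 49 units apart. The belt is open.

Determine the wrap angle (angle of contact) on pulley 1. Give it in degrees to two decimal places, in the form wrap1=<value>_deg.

open belt: β = asin((r2−r1)/C) = asin(9/49) = 10.5838°
wrap1 = π − 2β = 158.8324°
wrap2 = π + 2β = 201.1676°

wrap1=158.83_deg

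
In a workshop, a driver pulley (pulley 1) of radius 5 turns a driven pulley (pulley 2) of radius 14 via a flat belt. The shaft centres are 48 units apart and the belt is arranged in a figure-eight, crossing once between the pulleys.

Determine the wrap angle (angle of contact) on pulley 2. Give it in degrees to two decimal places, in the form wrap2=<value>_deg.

crossed belt: β = asin((r1+r2)/C) = asin(19/48) = 23.3180°
wrap1 = wrap2 = π + 2β = 226.6359°

wrap2=226.64_deg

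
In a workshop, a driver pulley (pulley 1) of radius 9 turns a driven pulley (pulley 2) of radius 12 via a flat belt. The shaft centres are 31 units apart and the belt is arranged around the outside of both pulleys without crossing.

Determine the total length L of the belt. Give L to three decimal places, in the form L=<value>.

open belt: β = asin((r2−r1)/C) = asin(3/31) = 5.5534°
wrap1 = π − 2β = 168.8931°
wrap2 = π + 2β = 191.1069°
tangent length = C·cosβ = 30.8545
L = r1·wrap1 + r2·wrap2 + 2·C·cosβ = 9·2.9477 + 12·3.3354 + 2·30.8545 = 128.2640

L=128.264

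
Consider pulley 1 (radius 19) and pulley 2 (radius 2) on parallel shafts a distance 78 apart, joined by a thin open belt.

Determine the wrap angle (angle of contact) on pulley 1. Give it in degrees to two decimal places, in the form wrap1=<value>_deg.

open belt: β = asin((r2−r1)/C) = asin(-17/78) = -12.5886°
wrap1 = π − 2β = 205.1772°
wrap2 = π + 2β = 154.8228°

wrap1=205.18_deg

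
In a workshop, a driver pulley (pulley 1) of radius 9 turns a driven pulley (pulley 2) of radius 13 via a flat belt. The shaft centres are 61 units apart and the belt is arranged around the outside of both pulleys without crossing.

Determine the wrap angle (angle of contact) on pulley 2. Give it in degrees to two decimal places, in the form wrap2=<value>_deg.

open belt: β = asin((r2−r1)/C) = asin(4/61) = 3.7598°
wrap1 = π − 2β = 172.4804°
wrap2 = π + 2β = 187.5196°

wrap2=187.52_deg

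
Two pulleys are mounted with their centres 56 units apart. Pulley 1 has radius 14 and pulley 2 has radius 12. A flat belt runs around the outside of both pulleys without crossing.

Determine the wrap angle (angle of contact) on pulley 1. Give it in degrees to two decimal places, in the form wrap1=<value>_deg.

open belt: β = asin((r2−r1)/C) = asin(-2/56) = -2.0467°
wrap1 = π − 2β = 184.0934°
wrap2 = π + 2β = 175.9066°

wrap1=184.09_deg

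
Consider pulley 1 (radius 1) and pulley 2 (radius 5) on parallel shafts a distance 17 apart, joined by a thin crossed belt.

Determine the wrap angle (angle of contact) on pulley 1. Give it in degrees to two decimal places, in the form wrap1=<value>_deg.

wrap1=221.33_deg

crossed belt: β = asin((r1+r2)/C) = asin(6/17) = 20.6673°
wrap1 = wrap2 = π + 2β = 221.3346°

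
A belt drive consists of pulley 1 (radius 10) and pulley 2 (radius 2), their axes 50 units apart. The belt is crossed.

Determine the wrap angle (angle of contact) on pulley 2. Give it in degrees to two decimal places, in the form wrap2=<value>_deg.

wrap2=207.77_deg

crossed belt: β = asin((r1+r2)/C) = asin(12/50) = 13.8865°
wrap1 = wrap2 = π + 2β = 207.7731°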